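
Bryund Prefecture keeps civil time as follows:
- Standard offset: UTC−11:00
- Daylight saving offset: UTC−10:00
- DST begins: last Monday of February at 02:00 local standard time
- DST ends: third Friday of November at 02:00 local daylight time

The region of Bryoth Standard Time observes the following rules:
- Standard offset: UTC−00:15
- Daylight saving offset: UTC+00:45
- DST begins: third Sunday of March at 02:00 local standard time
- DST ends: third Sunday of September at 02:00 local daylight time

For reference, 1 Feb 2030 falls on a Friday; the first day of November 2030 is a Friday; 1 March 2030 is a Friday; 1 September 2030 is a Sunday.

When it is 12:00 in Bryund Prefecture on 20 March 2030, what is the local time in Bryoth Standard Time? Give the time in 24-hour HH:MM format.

1 February 2030 is a Friday, so Mondays fall on 4, 11, 18, 25; the last is February 25.
1 November 2030 is a Friday, so the first Friday is November 1 and the third is November 15.
Daylight saving runs 25 February – 15 November; 20 March 2030 is inside that window, so Bryund Prefecture is at UTC−10:00.
12:00 Bryund Prefecture + 10h = 22:00 UTC.
1 March 2030 is a Friday, so the first Sunday is March 3 and the third is March 17.
1 September 2030 is a Sunday, so the first Sunday is September 1 and the third is September 15.
At the standard offset (UTC−00:15), 22:00 UTC − 0h15m = 21:45 Bryoth Standard Time standard time.
The standard-time date in Bryoth Standard Time, 20 March 2030, falls between 17 March and 15 September, so daylight saving is in effect and Bryoth Standard Time is at UTC+00:45.
22:00 UTC + 0h45m = 22:45 Bryoth Standard Time.

22:45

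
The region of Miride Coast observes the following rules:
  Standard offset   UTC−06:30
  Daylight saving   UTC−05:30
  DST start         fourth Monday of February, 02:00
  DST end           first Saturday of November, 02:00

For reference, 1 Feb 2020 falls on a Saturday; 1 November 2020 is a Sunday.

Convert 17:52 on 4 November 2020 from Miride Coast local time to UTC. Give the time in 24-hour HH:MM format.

1 February 2020 is a Saturday, so the first Monday is February 3 and the fourth is February 24.
1 November 2020 is a Sunday, so the first Saturday is November 7.
4 November 2020 falls between 24 February and 7 November, so daylight saving is in effect and Miride Coast is at UTC−05:30.
17:52 local + 5h30m = 23:22 UTC.

23:22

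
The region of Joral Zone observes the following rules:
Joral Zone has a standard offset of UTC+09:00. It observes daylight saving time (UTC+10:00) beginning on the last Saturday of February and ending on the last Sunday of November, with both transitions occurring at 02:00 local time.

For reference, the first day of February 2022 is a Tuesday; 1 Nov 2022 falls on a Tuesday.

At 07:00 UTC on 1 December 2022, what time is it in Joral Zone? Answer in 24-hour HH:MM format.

1 February 2022 is a Tuesday, so Saturdays fall on 5, 12, 19, 26; the last is February 26.
1 November 2022 is a Tuesday, so Sundays fall on 6, 13, 20, 27; the last is November 27.
At the standard offset (UTC+09:00), 07:00 UTC + 9h = 16:00 Joral Zone standard time.
Daylight saving runs 26 February – 27 November; the standard-time date in Joral Zone, 1 December 2022, is outside that window, so Joral Zone is on standard time at UTC+09:00.
07:00 UTC + 9h = 16:00 local.

16:00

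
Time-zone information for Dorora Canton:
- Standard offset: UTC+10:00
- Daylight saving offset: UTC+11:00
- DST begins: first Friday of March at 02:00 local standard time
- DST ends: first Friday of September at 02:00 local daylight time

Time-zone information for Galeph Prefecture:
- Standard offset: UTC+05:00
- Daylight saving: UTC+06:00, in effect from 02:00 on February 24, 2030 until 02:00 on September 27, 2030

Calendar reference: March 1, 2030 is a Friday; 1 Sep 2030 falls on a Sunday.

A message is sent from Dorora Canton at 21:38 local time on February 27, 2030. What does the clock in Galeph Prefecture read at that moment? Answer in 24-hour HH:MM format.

17:38

1 March 2030 is a Friday, so the first Friday is March 1.
1 September 2030 is a Sunday, so the first Friday is September 6.
February 27, 2030 does not fall between 1 March and 6 September, so daylight saving is not in effect and Dorora Canton is at UTC+10:00.
21:38 Dorora Canton − 10h = 11:38 UTC.
At the standard offset (UTC+05:00), 11:38 UTC + 5h = 16:38 Galeph Prefecture standard time.
The standard-time date in Galeph Prefecture, February 27, 2030, lies within the daylight-saving period (24 February – 27 September), so Galeph Prefecture is on daylight time, UTC+06:00.
11:38 UTC + 6h = 17:38 Galeph Prefecture.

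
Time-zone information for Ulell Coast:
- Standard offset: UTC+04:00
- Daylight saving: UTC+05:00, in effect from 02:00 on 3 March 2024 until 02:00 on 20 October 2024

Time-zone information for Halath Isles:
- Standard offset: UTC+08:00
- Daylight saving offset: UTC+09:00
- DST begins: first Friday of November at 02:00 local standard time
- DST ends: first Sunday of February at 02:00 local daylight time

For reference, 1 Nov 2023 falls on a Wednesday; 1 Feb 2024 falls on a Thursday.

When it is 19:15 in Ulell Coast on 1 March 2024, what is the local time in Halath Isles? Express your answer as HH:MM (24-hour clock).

Daylight saving runs 3 March – 20 October; 1 March 2024 is outside that window, so Ulell Coast is on standard time at UTC+04:00.
19:15 Ulell Coast − 4h = 15:15 UTC.
1 November 2023 is a Wednesday, so the first Friday is November 3.
1 February 2024 is a Thursday, so the first Sunday is February 4.
At the standard offset (UTC+08:00), 15:15 UTC + 8h = 23:15 Halath Isles standard time.
Daylight saving runs 3 November 2023 – 4 February 2024; the standard-time date in Halath Isles, 1 March 2024, is outside that window, so Halath Isles is on standard time at UTC+08:00.
15:15 UTC + 8h = 23:15 Halath Isles.

23:15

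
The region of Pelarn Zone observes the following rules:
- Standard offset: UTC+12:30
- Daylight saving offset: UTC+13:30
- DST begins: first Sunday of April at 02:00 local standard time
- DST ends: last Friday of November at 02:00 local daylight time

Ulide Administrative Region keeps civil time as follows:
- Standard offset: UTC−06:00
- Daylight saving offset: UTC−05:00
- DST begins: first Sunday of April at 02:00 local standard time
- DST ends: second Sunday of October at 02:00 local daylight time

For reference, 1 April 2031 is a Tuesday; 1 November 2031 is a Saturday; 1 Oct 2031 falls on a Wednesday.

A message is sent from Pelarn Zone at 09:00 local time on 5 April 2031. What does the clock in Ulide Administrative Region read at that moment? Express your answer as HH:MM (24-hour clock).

1 April 2031 is a Tuesday, so the first Sunday is April 6.
1 November 2031 is a Saturday, so Fridays fall on 7, 14, 21, 28; the last is November 28.
5 April 2031 does not fall between 6 April and 28 November, so daylight saving is not in effect and Pelarn Zone is at UTC+12:30.
09:00 Pelarn Zone − 12h30m = 20:30 UTC (rolling into the previous day, 4 April 2031).
1 April 2031 is a Tuesday, so the first Sunday is April 6.
1 October 2031 is a Wednesday, so the first Sunday is October 5 and the second is October 12.
At the standard offset (UTC−06:00), 20:30 UTC − 6h = 14:30 Ulide Administrative Region standard time.
Daylight saving runs 6 April – 12 October; the standard-time date in Ulide Administrative Region, 4 April 2031, is outside that window, so Ulide Administrative Region is on standard time at UTC−06:00.
20:30 UTC − 6h = 14:30 Ulide Administrative Region.

14:30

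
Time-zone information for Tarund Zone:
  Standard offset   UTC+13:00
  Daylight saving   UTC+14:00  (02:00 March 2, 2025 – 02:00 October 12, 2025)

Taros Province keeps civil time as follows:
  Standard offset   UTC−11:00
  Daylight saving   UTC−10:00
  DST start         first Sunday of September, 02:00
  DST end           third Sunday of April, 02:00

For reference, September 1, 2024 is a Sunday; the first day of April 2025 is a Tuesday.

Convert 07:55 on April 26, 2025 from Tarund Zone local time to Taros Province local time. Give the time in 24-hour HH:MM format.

06:55

Daylight saving runs 2 March – 12 October; April 26, 2025 is inside that window, so Tarund Zone is at UTC+14:00.
07:55 Tarund Zone − 14h = 17:55 UTC (rolling into the previous day, 25 April 2025).
1 September 2024 is a Sunday, so the first Sunday is September 1.
1 April 2025 is a Tuesday, so the first Sunday is April 6 and the third is April 20.
At the standard offset (UTC−11:00), 17:55 UTC − 11h = 06:55 Taros Province standard time.
The standard-time date in Taros Province, April 25, 2025, is outside the daylight-saving period (1 September 2024 – 20 April 2025), so Taros Province is on standard time, UTC−11:00.
17:55 UTC − 11h = 06:55 Taros Province.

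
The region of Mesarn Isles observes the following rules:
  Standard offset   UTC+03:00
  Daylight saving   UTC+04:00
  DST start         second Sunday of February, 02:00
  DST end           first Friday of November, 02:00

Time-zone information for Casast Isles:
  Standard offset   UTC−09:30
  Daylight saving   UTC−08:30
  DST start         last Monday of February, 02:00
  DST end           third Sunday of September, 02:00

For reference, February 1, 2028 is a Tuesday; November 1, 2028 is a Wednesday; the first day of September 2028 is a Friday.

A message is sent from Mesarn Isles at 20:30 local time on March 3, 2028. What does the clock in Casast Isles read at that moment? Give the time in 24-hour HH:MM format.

08:00

1 February 2028 is a Tuesday, so the first Sunday is February 6 and the second is February 13.
1 November 2028 is a Wednesday, so the first Friday is November 3.
March 3, 2028 falls between 13 February and 3 November, so daylight saving is in effect and Mesarn Isles is at UTC+04:00.
20:30 Mesarn Isles − 4h = 16:30 UTC.
1 February 2028 is a Tuesday, so Mondays fall on 7, 14, 21, 28; the last is February 28.
1 September 2028 is a Friday, so the first Sunday is September 3 and the third is September 17.
At the standard offset (UTC−09:30), 16:30 UTC − 9h30m = 07:00 Casast Isles standard time.
The standard-time date in Casast Isles, March 3, 2028, lies within the daylight-saving period (28 February – 17 September), so Casast Isles is on daylight time, UTC−08:30.
16:30 UTC − 8h30m = 08:00 Casast Isles.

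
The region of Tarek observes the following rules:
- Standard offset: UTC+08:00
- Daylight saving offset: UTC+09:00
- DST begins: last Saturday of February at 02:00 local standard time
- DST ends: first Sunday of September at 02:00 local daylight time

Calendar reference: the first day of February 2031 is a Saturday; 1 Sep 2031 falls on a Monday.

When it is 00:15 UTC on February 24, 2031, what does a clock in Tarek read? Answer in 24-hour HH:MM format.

09:15

1 February 2031 is a Saturday, so Saturdays fall on 1, 8, 15, 22; the last is February 22.
1 September 2031 is a Monday, so the first Sunday is September 7.
At the standard offset (UTC+08:00), 00:15 UTC + 8h = 08:15 Tarek standard time.
The standard-time date in Tarek, February 24, 2031, lies within the daylight-saving period (22 February – 7 September), so Tarek is on daylight time, UTC+09:00.
00:15 UTC + 9h = 09:15 local.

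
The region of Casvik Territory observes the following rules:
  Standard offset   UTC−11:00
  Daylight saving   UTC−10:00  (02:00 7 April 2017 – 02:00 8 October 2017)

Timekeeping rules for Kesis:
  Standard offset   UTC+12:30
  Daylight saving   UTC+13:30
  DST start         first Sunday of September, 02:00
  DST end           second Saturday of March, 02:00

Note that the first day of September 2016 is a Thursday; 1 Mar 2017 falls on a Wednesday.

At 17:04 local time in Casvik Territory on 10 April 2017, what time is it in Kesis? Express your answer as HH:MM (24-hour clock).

15:34

10 April 2017 lies within the daylight-saving period (7 April – 8 October), so Casvik Territory is on daylight time, UTC−10:00.
17:04 Casvik Territory + 10h = 03:04 UTC (rolling into the next day, 11 April 2017).
1 September 2016 is a Thursday, so the first Sunday is September 4.
1 March 2017 is a Wednesday, so the first Saturday is March 4 and the second is March 11.
At the standard offset (UTC+12:30), 03:04 UTC + 12h30m = 15:34 Kesis standard time.
The standard-time date in Kesis, 11 April 2017, is outside the daylight-saving period (4 September 2016 – 11 March 2017), so Kesis is on standard time, UTC+12:30.
03:04 UTC + 12h30m = 15:34 Kesis.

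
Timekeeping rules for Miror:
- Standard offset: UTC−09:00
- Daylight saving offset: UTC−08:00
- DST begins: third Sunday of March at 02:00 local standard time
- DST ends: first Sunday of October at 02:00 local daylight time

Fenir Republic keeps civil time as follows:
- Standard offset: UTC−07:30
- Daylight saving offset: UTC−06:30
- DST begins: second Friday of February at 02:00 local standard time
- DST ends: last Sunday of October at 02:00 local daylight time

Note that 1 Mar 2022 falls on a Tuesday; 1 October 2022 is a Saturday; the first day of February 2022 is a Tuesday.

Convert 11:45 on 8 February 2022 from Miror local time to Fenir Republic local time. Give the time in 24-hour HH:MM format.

1 March 2022 is a Tuesday, so the first Sunday is March 6 and the third is March 20.
1 October 2022 is a Saturday, so the first Sunday is October 2.
8 February 2022 is outside the daylight-saving period (20 March – 2 October), so Miror is on standard time, UTC−09:00.
11:45 Miror + 9h = 20:45 UTC.
1 February 2022 is a Tuesday, so the first Friday is February 4 and the second is February 11.
1 October 2022 is a Saturday, so Sundays fall on 2, 9, 16, 23, 30; the last is October 30.
At the standard offset (UTC−07:30), 20:45 UTC − 7h30m = 13:15 Fenir Republic standard time.
Daylight saving runs 11 February – 30 October; the standard-time date in Fenir Republic, 8 February 2022, is outside that window, so Fenir Republic is on standard time at UTC−07:30.
20:45 UTC − 7h30m = 13:15 Fenir Republic.

13:15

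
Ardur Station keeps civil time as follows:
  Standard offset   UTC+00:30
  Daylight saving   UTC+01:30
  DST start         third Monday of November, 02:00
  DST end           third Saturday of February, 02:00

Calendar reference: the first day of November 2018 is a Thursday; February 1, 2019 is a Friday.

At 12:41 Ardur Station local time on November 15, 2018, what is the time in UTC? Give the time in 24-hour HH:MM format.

1 November 2018 is a Thursday, so the first Monday is November 5 and the third is November 19.
1 February 2019 is a Friday, so the first Saturday is February 2 and the third is February 16.
Daylight saving runs 19 November 2018 – 16 February 2019; November 15, 2018 is outside that window, so Ardur Station is on standard time at UTC+00:30.
12:41 local − 0h30m = 12:11 UTC.

12:11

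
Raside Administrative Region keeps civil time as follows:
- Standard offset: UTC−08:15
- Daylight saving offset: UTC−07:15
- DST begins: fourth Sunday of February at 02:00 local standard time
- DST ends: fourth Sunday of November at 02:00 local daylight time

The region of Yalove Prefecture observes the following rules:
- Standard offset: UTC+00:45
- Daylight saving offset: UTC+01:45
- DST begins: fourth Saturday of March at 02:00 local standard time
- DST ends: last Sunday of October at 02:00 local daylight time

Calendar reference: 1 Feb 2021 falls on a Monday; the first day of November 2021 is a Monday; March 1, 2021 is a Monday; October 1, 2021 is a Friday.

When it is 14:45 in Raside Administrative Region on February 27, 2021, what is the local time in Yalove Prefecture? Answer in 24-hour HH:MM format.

23:45

1 February 2021 is a Monday, so the first Sunday is February 7 and the fourth is February 28.
1 November 2021 is a Monday, so the first Sunday is November 7 and the fourth is November 28.
February 27, 2021 does not fall between 28 February and 28 November, so daylight saving is not in effect and Raside Administrative Region is at UTC−08:15.
14:45 Raside Administrative Region + 8h15m = 23:00 UTC.
1 March 2021 is a Monday, so the first Saturday is March 6 and the fourth is March 27.
1 October 2021 is a Friday, so Sundays fall on 3, 10, 17, 24, 31; the last is October 31.
At the standard offset (UTC+00:45), 23:00 UTC + 0h45m = 23:45 Yalove Prefecture standard time.
Daylight saving runs 27 March – 31 October; the standard-time date in Yalove Prefecture, February 27, 2021, is outside that window, so Yalove Prefecture is on standard time at UTC+00:45.
23:00 UTC + 0h45m = 23:45 Yalove Prefecture.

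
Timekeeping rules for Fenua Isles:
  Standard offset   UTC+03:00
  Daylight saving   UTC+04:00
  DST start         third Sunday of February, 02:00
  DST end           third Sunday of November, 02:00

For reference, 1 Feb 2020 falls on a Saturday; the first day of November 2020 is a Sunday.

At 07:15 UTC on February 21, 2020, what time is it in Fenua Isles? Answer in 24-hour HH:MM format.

1 February 2020 is a Saturday, so the first Sunday is February 2 and the third is February 16.
1 November 2020 is a Sunday, so the first Sunday is November 1 and the third is November 15.
At the standard offset (UTC+03:00), 07:15 UTC + 3h = 10:15 Fenua Isles standard time.
The standard-time date in Fenua Isles, February 21, 2020, lies within the daylight-saving period (16 February – 15 November), so Fenua Isles is on daylight time, UTC+04:00.
07:15 UTC + 4h = 11:15 local.

11:15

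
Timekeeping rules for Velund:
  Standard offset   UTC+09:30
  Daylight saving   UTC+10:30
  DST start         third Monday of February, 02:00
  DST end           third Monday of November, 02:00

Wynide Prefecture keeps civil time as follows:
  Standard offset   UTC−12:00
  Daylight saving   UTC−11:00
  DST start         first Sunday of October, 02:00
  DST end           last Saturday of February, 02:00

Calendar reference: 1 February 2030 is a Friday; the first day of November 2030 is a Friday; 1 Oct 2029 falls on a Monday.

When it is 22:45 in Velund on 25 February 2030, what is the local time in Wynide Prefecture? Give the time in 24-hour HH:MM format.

00:15

1 February 2030 is a Friday, so the first Monday is February 4 and the third is February 18.
1 November 2030 is a Friday, so the first Monday is November 4 and the third is November 18.
25 February 2030 falls between 18 February and 18 November, so daylight saving is in effect and Velund is at UTC+10:30.
22:45 Velund − 10h30m = 12:15 UTC.
1 October 2029 is a Monday, so the first Sunday is October 7.
1 February 2030 is a Friday, so Saturdays fall on 2, 9, 16, 23; the last is February 23.
At the standard offset (UTC−12:00), 12:15 UTC − 12h = 00:15 Wynide Prefecture standard time.
The standard-time date in Wynide Prefecture, 25 February 2030, is outside the daylight-saving period (7 October 2029 – 23 February 2030), so Wynide Prefecture is on standard time, UTC−12:00.
12:15 UTC − 12h = 00:15 Wynide Prefecture.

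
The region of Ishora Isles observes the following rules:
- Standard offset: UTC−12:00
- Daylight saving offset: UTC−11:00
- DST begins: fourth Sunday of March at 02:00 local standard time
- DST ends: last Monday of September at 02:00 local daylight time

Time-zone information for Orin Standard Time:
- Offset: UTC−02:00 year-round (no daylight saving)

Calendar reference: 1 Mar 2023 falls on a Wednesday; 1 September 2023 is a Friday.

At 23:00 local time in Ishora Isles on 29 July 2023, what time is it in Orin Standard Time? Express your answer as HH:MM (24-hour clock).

08:00

1 March 2023 is a Wednesday, so the first Sunday is March 5 and the fourth is March 26.
1 September 2023 is a Friday, so Mondays fall on 4, 11, 18, 25; the last is September 25.
Daylight saving runs 26 March – 25 September; 29 July 2023 is inside that window, so Ishora Isles is at UTC−11:00.
23:00 Ishora Isles + 11h = 10:00 UTC (rolling into the next day, 30 July 2023).
Orin Standard Time has no daylight saving, so its offset is UTC−02:00 year-round.
10:00 UTC − 2h = 08:00 Orin Standard Time.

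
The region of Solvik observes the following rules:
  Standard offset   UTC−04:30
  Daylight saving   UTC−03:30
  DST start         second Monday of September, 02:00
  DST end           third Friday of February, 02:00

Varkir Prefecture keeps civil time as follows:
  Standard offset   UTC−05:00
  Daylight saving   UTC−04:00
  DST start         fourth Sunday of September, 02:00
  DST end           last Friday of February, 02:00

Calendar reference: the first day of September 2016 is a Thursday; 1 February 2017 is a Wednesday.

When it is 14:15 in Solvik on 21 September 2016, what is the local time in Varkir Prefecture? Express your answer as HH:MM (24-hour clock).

1 September 2016 is a Thursday, so the first Monday is September 5 and the second is September 12.
1 February 2017 is a Wednesday, so the first Friday is February 3 and the third is February 17.
Daylight saving runs 12 September 2016 – 17 February 2017; 21 September 2016 is inside that window, so Solvik is at UTC−03:30.
14:15 Solvik + 3h30m = 17:45 UTC.
1 September 2016 is a Thursday, so the first Sunday is September 4 and the fourth is September 25.
1 February 2017 is a Wednesday, so Fridays fall on 3, 10, 17, 24; the last is February 24.
At the standard offset (UTC−05:00), 17:45 UTC − 5h = 12:45 Varkir Prefecture standard time.
The standard-time date in Varkir Prefecture, 21 September 2016, does not fall between 25 September 2016 and 24 February 2017, so daylight saving is not in effect and Varkir Prefecture is at UTC−05:00.
17:45 UTC − 5h = 12:45 Varkir Prefecture.

12:45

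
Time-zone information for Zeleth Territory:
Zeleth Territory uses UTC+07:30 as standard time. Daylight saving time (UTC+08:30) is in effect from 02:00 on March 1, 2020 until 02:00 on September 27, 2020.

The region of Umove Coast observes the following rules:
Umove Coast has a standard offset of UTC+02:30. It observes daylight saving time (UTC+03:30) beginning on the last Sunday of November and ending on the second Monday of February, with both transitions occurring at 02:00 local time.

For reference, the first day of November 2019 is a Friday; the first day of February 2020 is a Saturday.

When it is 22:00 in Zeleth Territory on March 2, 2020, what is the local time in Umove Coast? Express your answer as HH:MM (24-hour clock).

Daylight saving runs 1 March – 27 September; March 2, 2020 is inside that window, so Zeleth Territory is at UTC+08:30.
22:00 Zeleth Territory − 8h30m = 13:30 UTC.
1 November 2019 is a Friday, so Sundays fall on 3, 10, 17, 24; the last is November 24.
1 February 2020 is a Saturday, so the first Monday is February 3 and the second is February 10.
At the standard offset (UTC+02:30), 13:30 UTC + 2h30m = 16:00 Umove Coast standard time.
Daylight saving runs 24 November 2019 – 10 February 2020; the standard-time date in Umove Coast, March 2, 2020, is outside that window, so Umove Coast is on standard time at UTC+02:30.
13:30 UTC + 2h30m = 16:00 Umove Coast.

16:00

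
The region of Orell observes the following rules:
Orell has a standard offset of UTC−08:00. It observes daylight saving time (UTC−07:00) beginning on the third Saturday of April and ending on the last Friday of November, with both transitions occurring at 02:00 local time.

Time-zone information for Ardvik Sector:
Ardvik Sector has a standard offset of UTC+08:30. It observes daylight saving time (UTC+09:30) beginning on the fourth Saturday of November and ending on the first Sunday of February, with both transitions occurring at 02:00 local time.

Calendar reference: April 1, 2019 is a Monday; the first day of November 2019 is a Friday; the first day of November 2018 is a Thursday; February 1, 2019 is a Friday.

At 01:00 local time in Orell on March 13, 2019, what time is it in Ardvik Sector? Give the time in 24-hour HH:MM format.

17:30

1 April 2019 is a Monday, so the first Saturday is April 6 and the third is April 20.
1 November 2019 is a Friday, so Fridays fall on 1, 8, 15, 22, 29; the last is November 29.
Daylight saving runs 20 April – 29 November; March 13, 2019 is outside that window, so Orell is on standard time at UTC−08:00.
01:00 Orell + 8h = 09:00 UTC.
1 November 2018 is a Thursday, so the first Saturday is November 3 and the fourth is November 24.
1 February 2019 is a Friday, so the first Sunday is February 3.
At the standard offset (UTC+08:30), 09:00 UTC + 8h30m = 17:30 Ardvik Sector standard time.
Daylight saving runs 24 November 2018 – 3 February 2019; the standard-time date in Ardvik Sector, March 13, 2019, is outside that window, so Ardvik Sector is on standard time at UTC+08:30.
09:00 UTC + 8h30m = 17:30 Ardvik Sector.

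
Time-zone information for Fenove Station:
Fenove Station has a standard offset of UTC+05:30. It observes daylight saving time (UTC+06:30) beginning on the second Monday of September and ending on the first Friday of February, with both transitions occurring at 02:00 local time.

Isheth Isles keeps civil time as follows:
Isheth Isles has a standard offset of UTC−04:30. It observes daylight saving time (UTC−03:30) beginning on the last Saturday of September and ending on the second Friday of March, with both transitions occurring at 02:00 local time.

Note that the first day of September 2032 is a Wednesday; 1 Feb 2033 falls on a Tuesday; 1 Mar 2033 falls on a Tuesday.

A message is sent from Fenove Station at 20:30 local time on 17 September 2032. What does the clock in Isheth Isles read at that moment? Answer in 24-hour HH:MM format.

09:30

1 September 2032 is a Wednesday, so the first Monday is September 6 and the second is September 13.
1 February 2033 is a Tuesday, so the first Friday is February 4.
Daylight saving runs 13 September 2032 – 4 February 2033; 17 September 2032 is inside that window, so Fenove Station is at UTC+06:30.
20:30 Fenove Station − 6h30m = 14:00 UTC.
1 September 2032 is a Wednesday, so Saturdays fall on 4, 11, 18, 25; the last is September 25.
1 March 2033 is a Tuesday, so the first Friday is March 4 and the second is March 11.
At the standard offset (UTC−04:30), 14:00 UTC − 4h30m = 09:30 Isheth Isles standard time.
The standard-time date in Isheth Isles, 17 September 2032, is outside the daylight-saving period (25 September 2032 – 11 March 2033), so Isheth Isles is on standard time, UTC−04:30.
14:00 UTC − 4h30m = 09:30 Isheth Isles.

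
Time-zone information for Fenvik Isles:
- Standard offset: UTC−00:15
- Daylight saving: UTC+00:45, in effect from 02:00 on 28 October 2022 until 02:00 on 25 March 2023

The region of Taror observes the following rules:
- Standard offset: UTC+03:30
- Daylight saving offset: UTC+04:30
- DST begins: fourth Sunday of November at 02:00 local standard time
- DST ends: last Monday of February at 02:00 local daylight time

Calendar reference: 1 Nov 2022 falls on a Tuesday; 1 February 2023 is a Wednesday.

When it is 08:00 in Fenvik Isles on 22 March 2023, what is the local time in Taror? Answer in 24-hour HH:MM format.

22 March 2023 lies within the daylight-saving period (28 October 2022 – 25 March 2023), so Fenvik Isles is on daylight time, UTC+00:45.
08:00 Fenvik Isles − 0h45m = 07:15 UTC.
1 November 2022 is a Tuesday, so the first Sunday is November 6 and the fourth is November 27.
1 February 2023 is a Wednesday, so Mondays fall on 6, 13, 20, 27; the last is February 27.
At the standard offset (UTC+03:30), 07:15 UTC + 3h30m = 10:45 Taror standard time.
The standard-time date in Taror, 22 March 2023, does not fall between 27 November 2022 and 27 February 2023, so daylight saving is not in effect and Taror is at UTC+03:30.
07:15 UTC + 3h30m = 10:45 Taror.

10:45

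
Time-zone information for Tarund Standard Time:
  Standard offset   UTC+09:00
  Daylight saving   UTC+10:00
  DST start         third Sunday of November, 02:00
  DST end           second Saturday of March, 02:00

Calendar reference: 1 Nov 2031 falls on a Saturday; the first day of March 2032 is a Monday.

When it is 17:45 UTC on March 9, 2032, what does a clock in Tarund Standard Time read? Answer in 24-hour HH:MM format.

03:45

1 November 2031 is a Saturday, so the first Sunday is November 2 and the third is November 16.
1 March 2032 is a Monday, so the first Saturday is March 6 and the second is March 13.
At the standard offset (UTC+09:00), 17:45 UTC + 9h = 02:45 Tarund Standard Time standard time (rolling into the next day, 10 March 2032).
The standard-time date in Tarund Standard Time, March 10, 2032, lies within the daylight-saving period (16 November 2031 – 13 March 2032), so Tarund Standard Time is on daylight time, UTC+10:00.
17:45 UTC + 10h = 03:45 local (rolling into the next day, 10 March 2032).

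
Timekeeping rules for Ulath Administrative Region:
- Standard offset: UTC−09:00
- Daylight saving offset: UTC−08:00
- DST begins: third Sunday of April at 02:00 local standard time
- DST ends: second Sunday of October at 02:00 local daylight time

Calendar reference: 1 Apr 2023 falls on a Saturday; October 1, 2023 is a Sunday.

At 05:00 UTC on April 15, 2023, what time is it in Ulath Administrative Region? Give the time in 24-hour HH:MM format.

1 April 2023 is a Saturday, so the first Sunday is April 2 and the third is April 16.
1 October 2023 is a Sunday, so the first Sunday is October 1 and the second is October 8.
At the standard offset (UTC−09:00), 05:00 UTC − 9h = 20:00 Ulath Administrative Region standard time (rolling into the previous day, 14 April 2023).
Daylight saving runs 16 April – 8 October; the standard-time date in Ulath Administrative Region, April 14, 2023, is outside that window, so Ulath Administrative Region is on standard time at UTC−09:00.
05:00 UTC − 9h = 20:00 local (rolling into the previous day, 14 April 2023).

20:00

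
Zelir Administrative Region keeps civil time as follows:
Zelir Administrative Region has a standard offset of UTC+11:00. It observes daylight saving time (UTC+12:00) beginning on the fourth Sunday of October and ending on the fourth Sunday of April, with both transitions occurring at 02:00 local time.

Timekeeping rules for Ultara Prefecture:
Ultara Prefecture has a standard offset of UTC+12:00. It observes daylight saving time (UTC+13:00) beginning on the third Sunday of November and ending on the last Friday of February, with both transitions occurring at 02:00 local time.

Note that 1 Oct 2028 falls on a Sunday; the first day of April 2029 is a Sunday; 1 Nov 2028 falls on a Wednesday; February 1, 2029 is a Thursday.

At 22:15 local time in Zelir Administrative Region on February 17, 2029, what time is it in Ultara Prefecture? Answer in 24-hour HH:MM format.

1 October 2028 is a Sunday, so the first Sunday is October 1 and the fourth is October 22.
1 April 2029 is a Sunday, so the first Sunday is April 1 and the fourth is April 22.
Daylight saving runs 22 October 2028 – 22 April 2029; February 17, 2029 is inside that window, so Zelir Administrative Region is at UTC+12:00.
22:15 Zelir Administrative Region − 12h = 10:15 UTC.
1 November 2028 is a Wednesday, so the first Sunday is November 5 and the third is November 19.
1 February 2029 is a Thursday, so Fridays fall on 2, 9, 16, 23; the last is February 23.
At the standard offset (UTC+12:00), 10:15 UTC + 12h = 22:15 Ultara Prefecture standard time.
The standard-time date in Ultara Prefecture, February 17, 2029, lies within the daylight-saving period (19 November 2028 – 23 February 2029), so Ultara Prefecture is on daylight time, UTC+13:00.
10:15 UTC + 13h = 23:15 Ultara Prefecture.

23:15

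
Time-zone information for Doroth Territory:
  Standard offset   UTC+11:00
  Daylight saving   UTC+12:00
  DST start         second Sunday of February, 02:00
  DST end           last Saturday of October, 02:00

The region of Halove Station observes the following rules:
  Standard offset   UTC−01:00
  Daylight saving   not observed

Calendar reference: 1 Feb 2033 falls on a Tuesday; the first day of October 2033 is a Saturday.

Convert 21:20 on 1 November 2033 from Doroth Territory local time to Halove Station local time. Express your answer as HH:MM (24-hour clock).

09:20

1 February 2033 is a Tuesday, so the first Sunday is February 6 and the second is February 13.
1 October 2033 is a Saturday, so Saturdays fall on 1, 8, 15, 22, 29; the last is October 29.
1 November 2033 is outside the daylight-saving period (13 February – 29 October), so Doroth Territory is on standard time, UTC+11:00.
21:20 Doroth Territory − 11h = 10:20 UTC.
Halove Station stays on UTC−01:00 all year.
10:20 UTC − 1h = 09:20 Halove Station.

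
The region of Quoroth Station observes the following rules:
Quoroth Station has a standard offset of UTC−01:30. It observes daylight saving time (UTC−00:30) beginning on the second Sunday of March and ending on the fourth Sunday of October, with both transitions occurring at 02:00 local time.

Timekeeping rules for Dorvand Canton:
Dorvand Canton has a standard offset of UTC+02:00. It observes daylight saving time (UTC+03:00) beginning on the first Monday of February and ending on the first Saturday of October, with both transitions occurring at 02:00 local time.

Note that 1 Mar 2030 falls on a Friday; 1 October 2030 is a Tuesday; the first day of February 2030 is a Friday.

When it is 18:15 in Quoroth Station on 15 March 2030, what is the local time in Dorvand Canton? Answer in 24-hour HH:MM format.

1 March 2030 is a Friday, so the first Sunday is March 3 and the second is March 10.
1 October 2030 is a Tuesday, so the first Sunday is October 6 and the fourth is October 27.
15 March 2030 falls between 10 March and 27 October, so daylight saving is in effect and Quoroth Station is at UTC−00:30.
18:15 Quoroth Station + 0h30m = 18:45 UTC.
1 February 2030 is a Friday, so the first Monday is February 4.
1 October 2030 is a Tuesday, so the first Saturday is October 5.
At the standard offset (UTC+02:00), 18:45 UTC + 2h = 20:45 Dorvand Canton standard time.
The standard-time date in Dorvand Canton, 15 March 2030, lies within the daylight-saving period (4 February – 5 October), so Dorvand Canton is on daylight time, UTC+03:00.
18:45 UTC + 3h = 21:45 Dorvand Canton.

21:45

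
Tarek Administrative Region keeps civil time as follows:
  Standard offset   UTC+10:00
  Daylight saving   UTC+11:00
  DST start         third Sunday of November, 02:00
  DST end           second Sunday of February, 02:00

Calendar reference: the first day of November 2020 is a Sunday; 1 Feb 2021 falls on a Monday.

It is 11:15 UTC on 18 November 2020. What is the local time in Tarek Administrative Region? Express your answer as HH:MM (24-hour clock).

1 November 2020 is a Sunday, so the first Sunday is November 1 and the third is November 15.
1 February 2021 is a Monday, so the first Sunday is February 7 and the second is February 14.
At the standard offset (UTC+10:00), 11:15 UTC + 10h = 21:15 Tarek Administrative Region standard time.
The standard-time date in Tarek Administrative Region, 18 November 2020, lies within the daylight-saving period (15 November 2020 – 14 February 2021), so Tarek Administrative Region is on daylight time, UTC+11:00.
11:15 UTC + 11h = 22:15 local.

22:15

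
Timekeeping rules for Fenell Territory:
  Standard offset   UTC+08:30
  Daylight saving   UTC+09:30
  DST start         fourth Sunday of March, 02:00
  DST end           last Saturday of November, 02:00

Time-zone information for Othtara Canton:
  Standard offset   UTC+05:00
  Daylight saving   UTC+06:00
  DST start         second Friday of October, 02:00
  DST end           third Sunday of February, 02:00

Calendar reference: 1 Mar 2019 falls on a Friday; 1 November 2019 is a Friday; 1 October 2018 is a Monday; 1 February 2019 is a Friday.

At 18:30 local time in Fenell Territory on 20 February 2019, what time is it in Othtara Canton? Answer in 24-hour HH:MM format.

15:00

1 March 2019 is a Friday, so the first Sunday is March 3 and the fourth is March 24.
1 November 2019 is a Friday, so Saturdays fall on 2, 9, 16, 23, 30; the last is November 30.
20 February 2019 does not fall between 24 March and 30 November, so daylight saving is not in effect and Fenell Territory is at UTC+08:30.
18:30 Fenell Territory − 8h30m = 10:00 UTC.
1 October 2018 is a Monday, so the first Friday is October 5 and the second is October 12.
1 February 2019 is a Friday, so the first Sunday is February 3 and the third is February 17.
At the standard offset (UTC+05:00), 10:00 UTC + 5h = 15:00 Othtara Canton standard time.
The standard-time date in Othtara Canton, 20 February 2019, is outside the daylight-saving period (12 October 2018 – 17 February 2019), so Othtara Canton is on standard time, UTC+05:00.
10:00 UTC + 5h = 15:00 Othtara Canton.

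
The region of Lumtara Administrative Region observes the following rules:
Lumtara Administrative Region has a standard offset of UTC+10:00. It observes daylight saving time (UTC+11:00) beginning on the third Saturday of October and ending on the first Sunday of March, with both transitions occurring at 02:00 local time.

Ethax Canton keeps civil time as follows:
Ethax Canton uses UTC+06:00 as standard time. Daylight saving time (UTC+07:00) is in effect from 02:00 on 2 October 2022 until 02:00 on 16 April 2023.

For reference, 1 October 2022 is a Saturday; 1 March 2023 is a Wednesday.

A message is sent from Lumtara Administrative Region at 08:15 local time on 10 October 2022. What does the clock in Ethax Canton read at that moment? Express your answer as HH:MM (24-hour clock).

05:15

1 October 2022 is a Saturday, so the first Saturday is October 1 and the third is October 15.
1 March 2023 is a Wednesday, so the first Sunday is March 5.
10 October 2022 is outside the daylight-saving period (15 October 2022 – 5 March 2023), so Lumtara Administrative Region is on standard time, UTC+10:00.
08:15 Lumtara Administrative Region − 10h = 22:15 UTC (rolling into the previous day, 9 October 2022).
At the standard offset (UTC+06:00), 22:15 UTC + 6h = 04:15 Ethax Canton standard time (rolling into the next day, 10 October 2022).
The standard-time date in Ethax Canton, 10 October 2022, lies within the daylight-saving period (2 October 2022 – 16 April 2023), so Ethax Canton is on daylight time, UTC+07:00.
22:15 UTC + 7h = 05:15 Ethax Canton (rolling into the next day, 10 October 2022).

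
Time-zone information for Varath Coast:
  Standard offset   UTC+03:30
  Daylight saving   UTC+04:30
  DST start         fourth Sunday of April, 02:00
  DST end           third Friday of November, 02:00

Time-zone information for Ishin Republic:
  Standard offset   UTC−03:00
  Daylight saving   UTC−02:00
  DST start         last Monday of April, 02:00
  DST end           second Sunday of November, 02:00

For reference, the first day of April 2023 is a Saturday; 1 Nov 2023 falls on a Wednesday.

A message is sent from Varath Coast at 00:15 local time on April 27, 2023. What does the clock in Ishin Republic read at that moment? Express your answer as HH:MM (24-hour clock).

17:45

1 April 2023 is a Saturday, so the first Sunday is April 2 and the fourth is April 23.
1 November 2023 is a Wednesday, so the first Friday is November 3 and the third is November 17.
April 27, 2023 falls between 23 April and 17 November, so daylight saving is in effect and Varath Coast is at UTC+04:30.
00:15 Varath Coast − 4h30m = 19:45 UTC (rolling into the previous day, 26 April 2023).
1 April 2023 is a Saturday, so Mondays fall on 3, 10, 17, 24; the last is April 24.
1 November 2023 is a Wednesday, so the first Sunday is November 5 and the second is November 12.
At the standard offset (UTC−03:00), 19:45 UTC − 3h = 16:45 Ishin Republic standard time.
Daylight saving runs 24 April – 12 November; the standard-time date in Ishin Republic, April 26, 2023, is inside that window, so Ishin Republic is at UTC−02:00.
19:45 UTC − 2h = 17:45 Ishin Republic.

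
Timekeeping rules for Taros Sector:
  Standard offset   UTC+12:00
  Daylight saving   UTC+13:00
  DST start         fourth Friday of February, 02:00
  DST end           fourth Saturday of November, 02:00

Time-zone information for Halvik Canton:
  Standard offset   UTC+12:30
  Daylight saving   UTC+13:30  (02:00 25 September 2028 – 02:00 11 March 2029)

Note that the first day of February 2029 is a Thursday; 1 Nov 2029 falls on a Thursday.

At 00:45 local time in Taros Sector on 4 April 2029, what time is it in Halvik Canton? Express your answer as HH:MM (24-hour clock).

00:15

1 February 2029 is a Thursday, so the first Friday is February 2 and the fourth is February 23.
1 November 2029 is a Thursday, so the first Saturday is November 3 and the fourth is November 24.
4 April 2029 falls between 23 February and 24 November, so daylight saving is in effect and Taros Sector is at UTC+13:00.
00:45 Taros Sector − 13h = 11:45 UTC (rolling into the previous day, 3 April 2029).
At the standard offset (UTC+12:30), 11:45 UTC + 12h30m = 00:15 Halvik Canton standard time (rolling into the next day, 4 April 2029).
Daylight saving runs 25 September 2028 – 11 March 2029; the standard-time date in Halvik Canton, 4 April 2029, is outside that window, so Halvik Canton is on standard time at UTC+12:30.
11:45 UTC + 12h30m = 00:15 Halvik Canton (rolling into the next day, 4 April 2029).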